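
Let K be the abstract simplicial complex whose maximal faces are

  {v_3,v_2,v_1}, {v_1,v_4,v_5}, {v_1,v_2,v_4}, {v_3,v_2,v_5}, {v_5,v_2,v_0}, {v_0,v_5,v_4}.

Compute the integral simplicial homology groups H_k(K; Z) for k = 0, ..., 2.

Take the total order v_0 < v_1 < v_2 < v_3 < v_4 < v_5 on the vertex set. Then K (dimension 2) consists of the simplices:

  0-simplices (6): [v_0], [v_1], [v_2], [v_3], [v_4], [v_5]
  1-simplices (12): [v_0,v_2], [v_0,v_4], [v_0,v_5], [v_1,v_2], [v_1,v_3], [v_1,v_4], [v_1,v_5], [v_2,v_3], [v_2,v_4], [v_2,v_5], [v_3,v_5], [v_4,v_5]
  2-simplices (6): [v_0,v_2,v_5], [v_0,v_4,v_5], [v_1,v_2,v_3], [v_1,v_2,v_4], [v_1,v_4,v_5], [v_2,v_3,v_5]

Hence C_0 ≅ Z^6, C_1 ≅ Z^12, C_2 ≅ Z^6.

The boundary map ∂_1: C_1 → C_0 is given by ∂[p,q] = [q] − [p]. For instance
  ∂[v_0,v_4] = [v_4] − [v_0].
The resulting 6×12 matrix has rank 5, and its Smith normal form has invariant factors (1,1,1,1,1).

Boundary ∂_2: C_2 → C_1 maps a triangle to the signed sum of its edges. For instance
  ∂[v_2,v_3,v_5] = [v_3,v_5] − [v_2,v_5] + [v_2,v_3],
  ∂[v_1,v_2,v_4] = [v_2,v_4] − [v_1,v_4] + [v_1,v_2].
As a 12×6 matrix over Z this has rank 6, with invariant factors (1,1,1,1,1,1).

From H_k ≅ ker(∂_k) / im(∂_{k+1}) we obtain:

  H_0: rank C_0 − rank ∂_1 = 6 − 5 = 1, and the invariant factors of ∂_1 are all 1, so H_0 ≅ Z.
  H_1: rank ker ∂_1 − rank ∂_2 = (12 − 5) − 6 = 1, and the invariant factors of ∂_2 are all 1, so H_1 ≅ Z.
  H_2: rank ker ∂_2 − rank ∂_3 = (6 − 6) − 0 = 0, and there is no ∂_3, so H_2 ≅ 0.

H_0 = Z,  H_1 = Z,  H_2 = 0.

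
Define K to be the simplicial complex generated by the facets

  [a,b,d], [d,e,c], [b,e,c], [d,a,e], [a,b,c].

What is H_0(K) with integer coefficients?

H_0 ≅ Z.

Take the total order a < b < c < d < e on the vertex set. Then K (dimension 2) consists of the simplices:

  0-simplices (5): a, b, c, d, e
  1-simplices (10): ab, ac, ad, ae, bc, bd, be, cd, ce, de
  2-simplices (5): abc, abd, ade, bce, cde

Hence C_0 ≅ Z^5, C_1 ≅ Z^10, C_2 ≅ Z^5.

The boundary map ∂_1: C_1 → C_0 is given by ∂[p,q] = [q] − [p].
As a 5×10 matrix over Z this has rank 4, with invariant factors (1,1,1,1).

The boundary map ∂_2: C_2 → C_1 maps a triangle to the signed sum of its edges. For instance
  ∂ade = de − ae + ad,
  ∂bce = ce − be + bc.
This gives a 10×5 integer matrix of rank 5; reducing to Smith normal form yields diagonal entries (1,1,1,1,1).

Reading off H_k = ker ∂_k / im ∂_{k+1}:

  H_0: rank C_0 − rank ∂_1 = 5 − 4 = 1, and the invariant factors of ∂_1 are all 1, so H_0 ≅ Z.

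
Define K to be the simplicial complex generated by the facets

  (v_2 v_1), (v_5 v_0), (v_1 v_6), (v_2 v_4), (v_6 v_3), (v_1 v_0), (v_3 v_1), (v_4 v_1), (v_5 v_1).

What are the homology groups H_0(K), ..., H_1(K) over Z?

We work with the vertex ordering v_0 < v_1 < v_2 < v_3 < v_4 < v_5 < v_6. The simplices of K, each written with vertices in increasing order, are:

  0-simplices (7): [v_0], [v_1], [v_2], [v_3], [v_4], [v_5], [v_6]
  1-simplices (9): [v_0,v_1], [v_0,v_5], [v_1,v_2], [v_1,v_3], [v_1,v_4], [v_1,v_5], [v_1,v_6], [v_2,v_4], [v_3,v_6]

so the chain groups are C_0 ≅ Z^7, C_1 ≅ Z^9.

Boundary ∂_1: C_1 → C_0 maps an edge to its endpoints' difference, ∂[p,q] = q − p. For instance
  ∂[v_1,v_5] = [v_5] − [v_1].
The resulting 7×9 matrix has rank 6, and its Smith normal form has invariant factors (1,1,1,1,1,1).

Computing H_k = (kernel of ∂_k) / (image of ∂_{k+1}):

  H_0: rank C_0 − rank ∂_1 = 7 − 6 = 1, and the invariant factors of ∂_1 are all 1, so H_0 ≅ Z.
  H_1: rank ker ∂_1 − rank ∂_2 = (9 − 6) − 0 = 3, and there is no ∂_2, so H_1 ≅ Z^3.

As a check, the Euler characteristic is 7 − 9 = -2, which agrees with 1 − 3 = -2.
(K is a triangulation of a wedge of 3 circles.)

H_0 = Z,  H_1 = Z^3.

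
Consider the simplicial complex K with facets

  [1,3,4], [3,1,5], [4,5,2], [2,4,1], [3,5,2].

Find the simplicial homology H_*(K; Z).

Order the vertices as 1 < 2 < 3 < 4 < 5. Listing each simplex with vertices in this order, K has dimension 2 with simplices:

  0-simplices (5): [1], [2], [3], [4], [5]
  1-simplices (10): [1,2], [1,3], [1,4], [1,5], [2,3], [2,4], [2,5], [3,4], [3,5], [4,5]
  2-simplices (5): [1,2,4], [1,3,4], [1,3,5], [2,3,5], [2,4,5]

giving chain groups C_0 ≅ Z^5, C_1 ≅ Z^10, C_2 ≅ Z^5.

The boundary map ∂_1: C_1 → C_0 maps an edge to its endpoints' difference, ∂[p,q] = q − p. For instance
  ∂[1,4] = [4] − [1].
This gives a 5×10 integer matrix of rank 4; reducing to Smith normal form yields diagonal entries (1,1,1,1).

Boundary ∂_2: C_2 → C_1 maps a triangle to the signed sum of its edges. For instance
  ∂[1,2,4] = [2,4] − [1,4] + [1,2],
  ∂[2,4,5] = [4,5] − [2,5] + [2,4].
As a 10×5 matrix over Z this has rank 5, with invariant factors (1,1,1,1,1).

Now H_k = ker ∂_k / im ∂_{k+1}, so:

  H_0: rank C_0 − rank ∂_1 = 5 − 4 = 1, and the invariant factors of ∂_1 are all 1, so H_0 ≅ Z.
  H_1: rank ker ∂_1 − rank ∂_2 = (10 − 4) − 5 = 1, and the invariant factors of ∂_2 are all 1, so H_1 ≅ Z.
  H_2: rank ker ∂_2 − rank ∂_3 = (5 − 5) − 0 = 0, and there is no ∂_3, so H_2 ≅ 0.

As a check, the Euler characteristic is 5 − 10 + 5 = 0, which agrees with 1 − 1 + 0 = 0.
(K is a triangulation of the Möbius band.)

H_0 ≅ Z,  H_1 ≅ Z,  H_2 = 0.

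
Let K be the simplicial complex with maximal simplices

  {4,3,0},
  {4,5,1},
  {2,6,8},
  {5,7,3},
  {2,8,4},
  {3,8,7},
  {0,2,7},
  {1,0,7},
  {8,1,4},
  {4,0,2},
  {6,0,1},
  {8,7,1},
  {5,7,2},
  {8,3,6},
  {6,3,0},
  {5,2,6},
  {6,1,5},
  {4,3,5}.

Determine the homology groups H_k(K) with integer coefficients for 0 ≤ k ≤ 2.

H_0 ≅ Z,  H_1 ≅ Z^2,  H_2 ≅ Z.

We work with the vertex ordering 0 < 1 < 2 < 3 < 4 < 5 < 6 < 7 < 8. The simplices of K, each written with vertices in increasing order, are:

  0-simplices (9): [0], [1], [2], [3], [4], [5], [6], [7], [8]
  1-simplices (27): (27 of them)
  2-simplices (18): [0,1,6], [0,1,7], [0,2,4], [0,2,7], [0,3,4], [0,3,6], [1,4,5], [1,4,8], [1,5,6], [1,7,8], [2,4,8], [2,5,6], [2,5,7], [2,6,8], [3,4,5], [3,5,7], [3,6,8], [3,7,8]

so the chain groups are C_0 ≅ Z^9, C_1 ≅ Z^27, C_2 ≅ Z^18.

Boundary ∂_1: C_1 → C_0 is given by ∂[p,q] = [q] − [p].
The 9×27 boundary matrix has rank 8 and Smith normal form diag(1,1,1,1,1,1,1,1).

Boundary ∂_2: C_2 → C_1 acts by ∂[p,q,r] = [q,r] − [p,r] + [p,q]. For instance
  ∂[0,1,7] = [1,7] − [0,7] + [0,1],
  ∂[1,4,8] = [4,8] − [1,8] + [1,4].
The 27×18 boundary matrix has rank 17 and Smith normal form diag(1,1,1,1,1,1,1,1,1,1,1,1,1,1,1,1,1).

Now H_k = ker ∂_k / im ∂_{k+1}, so:

  H_0: rank C_0 − rank ∂_1 = 9 − 8 = 1, and the invariant factors of ∂_1 are all 1, so H_0 = Z.
  H_1: rank ker ∂_1 − rank ∂_2 = (27 − 8) − 17 = 2, and the invariant factors of ∂_2 are all 1, so H_1 = Z^2.
  H_2: rank ker ∂_2 − rank ∂_3 = (18 − 17) − 0 = 1, and there is no ∂_3, so H_2 = Z.

As a check, the Euler characteristic is 9 − 27 + 18 = 0, which agrees with 1 − 2 + 1 = 0.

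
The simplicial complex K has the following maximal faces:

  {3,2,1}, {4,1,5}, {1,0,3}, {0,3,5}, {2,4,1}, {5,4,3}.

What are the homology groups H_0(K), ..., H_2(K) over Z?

Order the vertices as 0 < 1 < 2 < 3 < 4 < 5. Listing each simplex with vertices in this order, K has dimension 2 with simplices:

  0-simplices (6): [0], [1], [2], [3], [4], [5]
  1-simplices (12): [0,1], [0,3], [0,5], [1,2], [1,3], [1,4], [1,5], [2,3], [2,4], [3,4], [3,5], [4,5]
  2-simplices (6): [0,1,3], [0,3,5], [1,2,3], [1,2,4], [1,4,5], [3,4,5]

so the chain groups are C_0 ≅ Z^6, C_1 ≅ Z^12, C_2 ≅ Z^6.

The boundary map ∂_1: C_1 → C_0 sends each edge [p,q] (with p < q) to q − p.
The resulting 6×12 matrix has rank 5, and its Smith normal form has invariant factors (1,1,1,1,1).

∂_2: C_2 → C_1 maps a triangle to the signed sum of its edges. For instance
  ∂[1,2,3] = [2,3] − [1,3] + [1,2],
  ∂[1,4,5] = [4,5] − [1,5] + [1,4].
The 12×6 boundary matrix has rank 6 and Smith normal form diag(1,1,1,1,1,1).

Reading off H_k = ker ∂_k / im ∂_{k+1}:

  H_0: rank C_0 − rank ∂_1 = 6 − 5 = 1, and the invariant factors of ∂_1 are all 1, so H_0 = Z.
  H_1: rank ker ∂_1 − rank ∂_2 = (12 − 5) − 6 = 1, and the invariant factors of ∂_2 are all 1, so H_1 = Z.
  H_2: rank ker ∂_2 − rank ∂_3 = (6 − 6) − 0 = 0, and there is no ∂_3, so H_2 = 0.

H_0 = Z,  H_1 = Z,  H_2 = 0.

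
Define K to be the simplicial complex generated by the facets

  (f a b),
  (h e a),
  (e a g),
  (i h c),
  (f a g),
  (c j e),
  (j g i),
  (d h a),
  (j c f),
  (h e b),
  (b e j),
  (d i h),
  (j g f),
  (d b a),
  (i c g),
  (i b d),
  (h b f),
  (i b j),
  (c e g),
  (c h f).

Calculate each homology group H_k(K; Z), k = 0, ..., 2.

H_0 ≅ Z,  H_1 ≅ Z ⊕ Z/2Z,  H_2 = 0.

Take the total order a < b < c < d < e < f < g < h < i < j on the vertex set. Then K (dimension 2) consists of the simplices:

  0-simplices (10): a, b, c, d, e, f, g, h, i, j
  1-simplices (30): ab, ad, ae, af, ag, ah, bd, be, bf, bh, bi, bj, ce, cf, cg, ch, ci, cj, dh, di, eg, eh, ej, fg, fh, fj, gi, gj, hi, ij
  2-simplices (20): abd, abf, adh, aeg, aeh, afg, bdi, beh, bej, bfh, bij, ceg, cej, cfh, cfj, cgi, chi, dhi, fgj, gij

giving chain groups C_0 ≅ Z^10, C_1 ≅ Z^30, C_2 ≅ Z^20.

The boundary map ∂_1: C_1 → C_0 sends each edge [p,q] (with p < q) to q − p.
As a 10×30 matrix over Z this has rank 9, with invariant factors (1,1,1,1,1,1,1,1,1).

The boundary map ∂_2: C_2 → C_1 acts by ∂[p,q,r] = [q,r] − [p,r] + [p,q]. For instance
  ∂bdi = di − bi + bd,
  ∂bfh = fh − bh + bf.
The 30×20 boundary matrix has rank 20 and Smith normal form diag(1,1,1,1,1,1,1,1,1,1,1,1,1,1,1,1,1,1,1,2).

From H_k ≅ ker(∂_k) / im(∂_{k+1}) we obtain:

  H_0: rank C_0 − rank ∂_1 = 10 − 9 = 1, and the invariant factors of ∂_1 are all 1, so H_0 = Z.
  H_1: rank ker ∂_1 − rank ∂_2 = (30 − 9) − 20 = 1, and ∂_2 has invariant factor 2 > 1, so H_1 = Z ⊕ Z/2Z.
  H_2: rank ker ∂_2 − rank ∂_3 = (20 − 20) − 0 = 0, and there is no ∂_3, so H_2 = 0.

As a check, the Euler characteristic is 10 − 30 + 20 = 0, which agrees with 1 − 1 + 0 = 0.
(K is a triangulation of the Klein bottle.)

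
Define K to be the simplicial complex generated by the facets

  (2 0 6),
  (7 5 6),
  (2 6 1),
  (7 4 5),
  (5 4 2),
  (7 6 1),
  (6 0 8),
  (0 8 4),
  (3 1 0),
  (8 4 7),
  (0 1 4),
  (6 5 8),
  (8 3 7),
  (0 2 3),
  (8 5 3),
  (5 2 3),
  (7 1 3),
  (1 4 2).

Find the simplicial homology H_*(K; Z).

Order the vertices as 0 < 1 < 2 < 3 < 4 < 5 < 6 < 7 < 8. Listing each simplex with vertices in this order, K has dimension 2 with simplices:

  0-simplices (9): [0], [1], [2], [3], [4], [5], [6], [7], [8]
  1-simplices (27): (27 of them)
  2-simplices (18): [0,1,3], [0,1,4], [0,2,3], [0,2,6], [0,4,8], [0,6,8], [1,2,4], [1,2,6], [1,3,7], [1,6,7], [2,3,5], [2,4,5], [3,5,8], [3,7,8], [4,5,7], [4,7,8], [5,6,7], [5,6,8]

so the chain groups are C_0 ≅ Z^9, C_1 ≅ Z^27, C_2 ≅ Z^18.

The boundary map ∂_1: C_1 → C_0 maps an edge to its endpoints' difference, ∂[p,q] = q − p.
The resulting 9×27 matrix has rank 8, and its Smith normal form has invariant factors (1,1,1,1,1,1,1,1).

Boundary ∂_2: C_2 → C_1 sends each 2-simplex [p,q,r] to [q,r] − [p,r] + [p,q]. For instance
  ∂[1,2,4] = [2,4] − [1,4] + [1,2],
  ∂[0,2,3] = [2,3] − [0,3] + [0,2].
The 27×18 boundary matrix has rank 18 and Smith normal form diag(1,1,1,1,1,1,1,1,1,1,1,1,1,1,1,1,1,2).

Now H_k = ker ∂_k / im ∂_{k+1}, so:

  H_0: rank C_0 − rank ∂_1 = 9 − 8 = 1, and the invariant factors of ∂_1 are all 1, so H_0 = Z.
  H_1: rank ker ∂_1 − rank ∂_2 = (27 − 8) − 18 = 1, and ∂_2 has invariant factor 2 > 1, so H_1 = Z × Z/2.
  H_2: rank ker ∂_2 − rank ∂_3 = (18 − 18) − 0 = 0, and there is no ∂_3, so H_2 = 0.

As a check, the Euler characteristic is 9 − 27 + 18 = 0, which agrees with 1 − 1 + 0 = 0.

H_0 ≅ Z,  H_1 ≅ Z × Z/2,  H_2 = 0.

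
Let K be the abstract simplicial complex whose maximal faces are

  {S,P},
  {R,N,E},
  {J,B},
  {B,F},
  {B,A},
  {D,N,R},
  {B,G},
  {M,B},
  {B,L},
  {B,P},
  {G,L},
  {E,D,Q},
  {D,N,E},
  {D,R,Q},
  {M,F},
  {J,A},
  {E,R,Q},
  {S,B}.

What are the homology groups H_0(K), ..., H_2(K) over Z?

Take the total order A < B < D < E < F < G < J < L < M < N < P < Q < R < S on the vertex set. Then K (dimension 2) consists of the simplices:

  0-simplices (14): A, B, D, E, F, G, J, L, M, N, P, Q, R, S
  1-simplices (21): AB, AJ, BF, BG, BJ, BL, BM, BP, BS, DE, DN, DQ, DR, EN, EQ, ER, FM, GL, NR, PS, QR
  2-simplices (6): DEN, DEQ, DNR, DQR, ENR, EQR

so the chain groups are C_0 ≅ Z^14, C_1 ≅ Z^21, C_2 ≅ Z^6.

∂_1: C_1 → C_0 maps an edge to its endpoints' difference, ∂[p,q] = q − p. For instance
  ∂AB = B − A.
The resulting 14×21 matrix has rank 12, and its Smith normal form has invariant factors (1,1,1,1,1,1,1,1,1,1,1,1).

The boundary map ∂_2: C_2 → C_1 maps a triangle to the signed sum of its edges. For instance
  ∂ENR = NR − ER + EN,
  ∂DEQ = EQ − DQ + DE.
As a 21×6 matrix over Z this has rank 5, with invariant factors (1,1,1,1,1).

From H_k ≅ ker(∂_k) / im(∂_{k+1}) we obtain:

  H_0: rank C_0 − rank ∂_1 = 14 − 12 = 2, and the invariant factors of ∂_1 are all 1, so H_0 ≅ Z^2.
  H_1: rank ker ∂_1 − rank ∂_2 = (21 − 12) − 5 = 4, and the invariant factors of ∂_2 are all 1, so H_1 ≅ Z^4.
  H_2: rank ker ∂_2 − rank ∂_3 = (6 − 5) − 0 = 1, and there is no ∂_3, so H_2 ≅ Z.

H_0 ≅ Z^2,  H_1 ≅ Z^4,  H_2 ≅ Z.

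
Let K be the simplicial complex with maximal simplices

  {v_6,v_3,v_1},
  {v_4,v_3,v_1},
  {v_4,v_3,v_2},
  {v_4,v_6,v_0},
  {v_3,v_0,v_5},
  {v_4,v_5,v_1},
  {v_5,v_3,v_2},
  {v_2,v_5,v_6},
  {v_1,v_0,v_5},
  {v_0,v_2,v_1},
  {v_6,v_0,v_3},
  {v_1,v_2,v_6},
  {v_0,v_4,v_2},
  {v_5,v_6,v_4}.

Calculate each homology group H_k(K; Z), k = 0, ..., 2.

Order the vertices as v_0 < v_1 < v_2 < v_3 < v_4 < v_5 < v_6. Listing each simplex with vertices in this order, K has dimension 2 with simplices:

  0-simplices (7): [v_0], [v_1], [v_2], [v_3], [v_4], [v_5], [v_6]
  1-simplices (21): (21 of them)
  2-simplices (14): (14 of them)

Hence C_0 ≅ Z^7, C_1 ≅ Z^21, C_2 ≅ Z^14.

The boundary map ∂_1: C_1 → C_0 maps an edge to its endpoints' difference, ∂[p,q] = q − p.
This gives a 7×21 integer matrix of rank 6; reducing to Smith normal form yields diagonal entries (1,1,1,1,1,1).

The boundary map ∂_2: C_2 → C_1 sends each 2-simplex [p,q,r] to [q,r] − [p,r] + [p,q]. For instance
  ∂[v_2,v_3,v_4] = [v_3,v_4] − [v_2,v_4] + [v_2,v_3],
  ∂[v_0,v_1,v_2] = [v_1,v_2] − [v_0,v_2] + [v_0,v_1].
The resulting 21×14 matrix has rank 13, and its Smith normal form has invariant factors (1,1,1,1,1,1,1,1,1,1,1,1,1).

Computing H_k = (kernel of ∂_k) / (image of ∂_{k+1}):

  H_0: rank C_0 − rank ∂_1 = 7 − 6 = 1, and the invariant factors of ∂_1 are all 1, so H_0 = Z.
  H_1: rank ker ∂_1 − rank ∂_2 = (21 − 6) − 13 = 2, and the invariant factors of ∂_2 are all 1, so H_1 = Z^2.
  H_2: rank ker ∂_2 − rank ∂_3 = (14 − 13) − 0 = 1, and there is no ∂_3, so H_2 = Z.

(K is a triangulation of the torus T^2.)

H_0 = Z,  H_1 = Z^2,  H_2 = Z.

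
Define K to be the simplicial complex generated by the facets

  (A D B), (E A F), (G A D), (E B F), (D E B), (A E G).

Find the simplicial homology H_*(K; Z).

H_0 = Z,  H_1 = Z,  H_2 = 0.

We work with the vertex ordering A < B < D < E < F < G. The simplices of K, each written with vertices in increasing order, are:

  0-simplices (6): A, B, D, E, F, G
  1-simplices (12): AB, AD, AE, AF, AG, BD, BE, BF, DE, DG, EF, EG
  2-simplices (6): ABD, ADG, AEF, AEG, BDE, BEF

so the chain groups are C_0 ≅ Z^6, C_1 ≅ Z^12, C_2 ≅ Z^6.

∂_1: C_1 → C_0 sends each edge [p,q] (with p < q) to q − p.
This gives a 6×12 integer matrix of rank 5; reducing to Smith normal form yields diagonal entries (1,1,1,1,1).

The boundary map ∂_2: C_2 → C_1 maps a triangle to the signed sum of its edges. For instance
  ∂ABD = BD − AD + AB,
  ∂BDE = DE − BE + BD.
The resulting 12×6 matrix has rank 6, and its Smith normal form has invariant factors (1,1,1,1,1,1).

From H_k ≅ ker(∂_k) / im(∂_{k+1}) we obtain:

  H_0: rank C_0 − rank ∂_1 = 6 − 5 = 1, and the invariant factors of ∂_1 are all 1, so H_0 = Z.
  H_1: rank ker ∂_1 − rank ∂_2 = (12 − 5) − 6 = 1, and the invariant factors of ∂_2 are all 1, so H_1 = Z.
  H_2: rank ker ∂_2 − rank ∂_3 = (6 − 6) − 0 = 0, and there is no ∂_3, so H_2 = 0.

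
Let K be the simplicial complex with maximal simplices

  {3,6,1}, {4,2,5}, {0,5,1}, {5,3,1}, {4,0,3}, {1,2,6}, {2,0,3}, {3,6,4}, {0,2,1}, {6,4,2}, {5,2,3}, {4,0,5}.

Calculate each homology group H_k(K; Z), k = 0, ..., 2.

H_0 ≅ Z,  H_1 ≅ Z/2Z,  H_2 = 0.

Take the total order 0 < 1 < 2 < 3 < 4 < 5 < 6 on the vertex set. Then K (dimension 2) consists of the simplices:

  0-simplices (7): [0], [1], [2], [3], [4], [5], [6]
  1-simplices (18): [0,1], [0,2], [0,3], [0,4], [0,5], [1,2], [1,3], [1,5], [1,6], [2,3], [2,4], [2,5], [2,6], [3,4], [3,5], [3,6], [4,5], [4,6]
  2-simplices (12): [0,1,2], [0,1,5], [0,2,3], [0,3,4], [0,4,5], [1,2,6], [1,3,5], [1,3,6], [2,3,5], [2,4,5], [2,4,6], [3,4,6]

so the chain groups are C_0 ≅ Z^7, C_1 ≅ Z^18, C_2 ≅ Z^12.

∂_1: C_1 → C_0 is given by ∂[p,q] = [q] − [p]. For instance
  ∂[0,5] = [5] − [0].
As a 7×18 matrix over Z this has rank 6, with invariant factors (1,1,1,1,1,1).

Boundary ∂_2: C_2 → C_1 acts by ∂[p,q,r] = [q,r] − [p,r] + [p,q]. For instance
  ∂[1,3,6] = [3,6] − [1,6] + [1,3],
  ∂[2,3,5] = [3,5] − [2,5] + [2,3].
This gives a 18×12 integer matrix of rank 12; reducing to Smith normal form yields diagonal entries (1,1,1,1,1,1,1,1,1,1,1,2).

Reading off H_k = ker ∂_k / im ∂_{k+1}:

  H_0: rank C_0 − rank ∂_1 = 7 − 6 = 1, and the invariant factors of ∂_1 are all 1, so H_0 = Z.
  H_1: rank ker ∂_1 − rank ∂_2 = (18 − 6) − 12 = 0, and ∂_2 has invariant factor 2 > 1, so H_1 = Z/2Z.
  H_2: rank ker ∂_2 − rank ∂_3 = (12 − 12) − 0 = 0, and there is no ∂_3, so H_2 = 0.

As a check, the Euler characteristic is 7 − 18 + 12 = 1, which agrees with 1 − 0 + 0 = 1.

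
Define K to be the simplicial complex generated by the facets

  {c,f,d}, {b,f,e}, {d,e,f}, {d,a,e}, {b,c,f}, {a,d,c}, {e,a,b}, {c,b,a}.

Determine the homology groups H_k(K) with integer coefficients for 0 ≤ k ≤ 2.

We work with the vertex ordering a < b < c < d < e < f. The simplices of K, each written with vertices in increasing order, are:

  0-simplices (6): a, b, c, d, e, f
  1-simplices (12): ab, ac, ad, ae, bc, be, bf, cd, cf, de, df, ef
  2-simplices (8): abc, abe, acd, ade, bcf, bef, cdf, def

so the chain groups are C_0 ≅ Z^6, C_1 ≅ Z^12, C_2 ≅ Z^8.

The boundary map ∂_1: C_1 → C_0 maps an edge to its endpoints' difference, ∂[p,q] = q − p. For instance
  ∂bf = f − b.
As a 6×12 matrix over Z this has rank 5, with invariant factors (1,1,1,1,1).

Boundary ∂_2: C_2 → C_1 acts by ∂[p,q,r] = [q,r] − [p,r] + [p,q]. For instance
  ∂abc = bc − ac + ab,
  ∂ade = de − ae + ad.
The resulting 12×8 matrix has rank 7, and its Smith normal form has invariant factors (1,1,1,1,1,1,1).

Computing H_k = (kernel of ∂_k) / (image of ∂_{k+1}):

  H_0: rank C_0 − rank ∂_1 = 6 − 5 = 1, and the invariant factors of ∂_1 are all 1, so H_0 = Z.
  H_1: rank ker ∂_1 − rank ∂_2 = (12 − 5) − 7 = 0, and the invariant factors of ∂_2 are all 1, so H_1 = 0.
  H_2: rank ker ∂_2 − rank ∂_3 = (8 − 7) − 0 = 1, and there is no ∂_3, so H_2 = Z.

As a check, the Euler characteristic is 6 − 12 + 8 = 2, which agrees with 1 − 0 + 1 = 2.
(K is a triangulation of the 2-sphere S^2.)

H_0 ≅ Z,  H_1 = 0,  H_2 ≅ Z.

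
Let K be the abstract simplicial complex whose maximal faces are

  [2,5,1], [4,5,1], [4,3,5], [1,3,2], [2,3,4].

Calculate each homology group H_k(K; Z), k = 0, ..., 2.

Order the vertices as 1 < 2 < 3 < 4 < 5. Listing each simplex with vertices in this order, K has dimension 2 with simplices:

  0-simplices (5): [1], [2], [3], [4], [5]
  1-simplices (10): [1,2], [1,3], [1,4], [1,5], [2,3], [2,4], [2,5], [3,4], [3,5], [4,5]
  2-simplices (5): [1,2,3], [1,2,5], [1,4,5], [2,3,4], [3,4,5]

giving chain groups C_0 ≅ Z^5, C_1 ≅ Z^10, C_2 ≅ Z^5.

Boundary ∂_1: C_1 → C_0 is given by ∂[p,q] = [q] − [p]. For instance
  ∂[3,4] = [4] − [3].
The resulting 5×10 matrix has rank 4, and its Smith normal form has invariant factors (1,1,1,1).

∂_2: C_2 → C_1 sends each 2-simplex [p,q,r] to [q,r] − [p,r] + [p,q]. For instance
  ∂[3,4,5] = [4,5] − [3,5] + [3,4],
  ∂[1,4,5] = [4,5] − [1,5] + [1,4].
The resulting 10×5 matrix has rank 5, and its Smith normal form has invariant factors (1,1,1,1,1).

Now H_k = ker ∂_k / im ∂_{k+1}, so:

  H_0: rank C_0 − rank ∂_1 = 5 − 4 = 1, and the invariant factors of ∂_1 are all 1, so H_0 = Z.
  H_1: rank ker ∂_1 − rank ∂_2 = (10 − 4) − 5 = 1, and the invariant factors of ∂_2 are all 1, so H_1 = Z.
  H_2: rank ker ∂_2 − rank ∂_3 = (5 − 5) − 0 = 0, and there is no ∂_3, so H_2 = 0.

H_0 ≅ Z,  H_1 ≅ Z,  H_2 = 0.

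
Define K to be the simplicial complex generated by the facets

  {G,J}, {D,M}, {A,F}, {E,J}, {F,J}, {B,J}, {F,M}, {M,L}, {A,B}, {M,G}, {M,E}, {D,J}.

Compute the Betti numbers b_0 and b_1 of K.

We work with the vertex ordering A < B < D < E < F < G < J < L < M. The simplices of K, each written with vertices in increasing order, are:

  0-simplices (9): A, B, D, E, F, G, J, L, M
  1-simplices (12): AB, AF, BJ, DJ, DM, EJ, EM, FJ, FM, GJ, GM, LM

so the chain groups are C_0 ≅ Z^9, C_1 ≅ Z^12.

∂_1: C_1 → C_0 sends each edge [p,q] (with p < q) to q − p.
This gives a 9×12 integer matrix of rank 8; reducing to Smith normal form yields diagonal entries (1,1,1,1,1,1,1,1).

Reading off H_k = ker ∂_k / im ∂_{k+1}:

  H_0: rank C_0 − rank ∂_1 = 9 − 8 = 1, and the invariant factors of ∂_1 are all 1, so H_0 = Z.
  H_1: rank ker ∂_1 − rank ∂_2 = (12 − 8) − 0 = 4, and there is no ∂_2, so H_1 = Z^4.

Hence the Betti numbers are b_0 = 1, b_1 = 4.

b_0 = 1, b_1 = 4.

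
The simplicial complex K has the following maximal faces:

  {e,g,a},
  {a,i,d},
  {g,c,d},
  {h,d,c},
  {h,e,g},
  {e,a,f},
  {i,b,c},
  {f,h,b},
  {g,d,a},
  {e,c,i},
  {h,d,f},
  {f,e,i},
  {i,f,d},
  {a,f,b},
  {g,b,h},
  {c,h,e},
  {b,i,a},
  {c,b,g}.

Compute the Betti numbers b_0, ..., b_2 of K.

b_0 = 1, b_1 = 1, b_2 = 0.

Order the vertices as a < b < c < d < e < f < g < h < i. Listing each simplex with vertices in this order, K has dimension 2 with simplices:

  0-simplices (9): a, b, c, d, e, f, g, h, i
  1-simplices (27): ab, ad, ae, af, ag, ai, bc, bf, bg, bh, bi, cd, ce, cg, ch, ci, df, dg, dh, di, ef, eg, eh, ei, fh, fi, gh
  2-simplices (18): abf, abi, adg, adi, aef, aeg, bcg, bci, bfh, bgh, cdg, cdh, ceh, cei, dfh, dfi, efi, egh

so the chain groups are C_0 ≅ Z^9, C_1 ≅ Z^27, C_2 ≅ Z^18.

∂_1: C_1 → C_0 maps an edge to its endpoints' difference, ∂[p,q] = q − p. For instance
  ∂ci = i − c.
This gives a 9×27 integer matrix of rank 8; reducing to Smith normal form yields diagonal entries (1,1,1,1,1,1,1,1).

∂_2: C_2 → C_1 acts by ∂[p,q,r] = [q,r] − [p,r] + [p,q]. For instance
  ∂bgh = gh − bh + bg,
  ∂bci = ci − bi + bc.
As a 27×18 matrix over Z this has rank 18, with invariant factors (1,1,1,1,1,1,1,1,1,1,1,1,1,1,1,1,1,2).

Reading off H_k = ker ∂_k / im ∂_{k+1}:

  H_0: rank C_0 − rank ∂_1 = 9 − 8 = 1, and the invariant factors of ∂_1 are all 1, so H_0 ≅ Z.
  H_1: rank ker ∂_1 − rank ∂_2 = (27 − 8) − 18 = 1, and ∂_2 has invariant factor 2 > 1, so H_1 ≅ Z ⊕ Z/2Z.
  H_2: rank ker ∂_2 − rank ∂_3 = (18 − 18) − 0 = 0, and there is no ∂_3, so H_2 ≅ 0.

Hence the Betti numbers are b_0 = 1, b_1 = 1, b_2 = 0.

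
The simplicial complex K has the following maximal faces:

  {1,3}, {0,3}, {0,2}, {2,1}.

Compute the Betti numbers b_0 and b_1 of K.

K has 4 vertices, 4 edges.
rank ∂_0 = 0, rank ∂_1 = 3 ⇒ b_0 = 4 − 0 − 3 = 1; all invariant factors of ∂_1 are 1 so no torsion. So H_0 = Z.
rank ∂_1 = 3, rank ∂_2 = 0 ⇒ b_1 = 4 − 3 − 0 = 1. So H_1 = Z.

b_0 = 1, b_1 = 1.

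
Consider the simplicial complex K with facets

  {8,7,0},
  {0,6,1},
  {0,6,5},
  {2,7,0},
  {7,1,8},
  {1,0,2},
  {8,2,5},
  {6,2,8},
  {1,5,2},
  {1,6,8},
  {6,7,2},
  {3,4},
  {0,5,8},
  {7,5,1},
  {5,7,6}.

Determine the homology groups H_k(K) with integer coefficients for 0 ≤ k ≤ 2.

Fix the vertex order 0 < 1 < 2 < 3 < 4 < 5 < 6 < 7 < 8 and write every simplex with vertices in increasing order. Then dim K = 2 and the simplices of K are:

  0-simplices (9): [0], [1], [2], [3], [4], [5], [6], [7], [8]
  1-simplices (22): [0,1], [0,2], [0,5], [0,6], [0,7], [0,8], [1,2], [1,5], [1,6], [1,7], [1,8], [2,5], [2,6], [2,7], [2,8], [3,4], [5,6], [5,7], [5,8], [6,7], [6,8], [7,8]
  2-simplices (14): [0,1,2], [0,1,6], [0,2,7], [0,5,6], [0,5,8], [0,7,8], [1,2,5], [1,5,7], [1,6,8], [1,7,8], [2,5,8], [2,6,7], [2,6,8], [5,6,7]

so the chain groups are C_0 ≅ Z^9, C_1 ≅ Z^22, C_2 ≅ Z^14.

∂_1: C_1 → C_0 sends each edge [p,q] (with p < q) to q − p.
The resulting 9×22 matrix has rank 7, and its Smith normal form has invariant factors (1,1,1,1,1,1,1).

∂_2: C_2 → C_1 maps a triangle to the signed sum of its edges. For instance
  ∂[1,6,8] = [6,8] − [1,8] + [1,6],
  ∂[0,5,6] = [5,6] − [0,6] + [0,5].
The resulting 22×14 matrix has rank 13, and its Smith normal form has invariant factors (1,1,1,1,1,1,1,1,1,1,1,1,1).

Computing H_k = (kernel of ∂_k) / (image of ∂_{k+1}):

  H_0: rank C_0 − rank ∂_1 = 9 − 7 = 2, and the invariant factors of ∂_1 are all 1, so H_0 = Z^2.
  H_1: rank ker ∂_1 − rank ∂_2 = (22 − 7) − 13 = 2, and the invariant factors of ∂_2 are all 1, so H_1 = Z^2.
  H_2: rank ker ∂_2 − rank ∂_3 = (14 − 13) − 0 = 1, and there is no ∂_3, so H_2 = Z.

As a check, the Euler characteristic is 9 − 22 + 14 = 1, which agrees with 2 − 2 + 1 = 1.

H_0 ≅ Z^2,  H_1 ≅ Z^2,  H_2 ≅ Z.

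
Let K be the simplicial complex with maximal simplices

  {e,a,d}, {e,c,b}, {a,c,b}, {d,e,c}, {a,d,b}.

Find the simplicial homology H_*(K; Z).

We work with the vertex ordering a < b < c < d < e. The simplices of K, each written with vertices in increasing order, are:

  0-simplices (5): a, b, c, d, e
  1-simplices (10): ab, ac, ad, ae, bc, bd, be, cd, ce, de
  2-simplices (5): abc, abd, ade, bce, cde

Hence C_0 ≅ Z^5, C_1 ≅ Z^10, C_2 ≅ Z^5.

Boundary ∂_1: C_1 → C_0 maps an edge to its endpoints' difference, ∂[p,q] = q − p.
The 5×10 boundary matrix has rank 4 and Smith normal form diag(1,1,1,1).

Boundary ∂_2: C_2 → C_1 acts by ∂[p,q,r] = [q,r] − [p,r] + [p,q]. For instance
  ∂abc = bc − ac + ab,
  ∂ade = de − ae + ad.
The 10×5 boundary matrix has rank 5 and Smith normal form diag(1,1,1,1,1).

Computing H_k = (kernel of ∂_k) / (image of ∂_{k+1}):

  H_0: rank C_0 − rank ∂_1 = 5 − 4 = 1, and the invariant factors of ∂_1 are all 1, so H_0 = Z.
  H_1: rank ker ∂_1 − rank ∂_2 = (10 − 4) − 5 = 1, and the invariant factors of ∂_2 are all 1, so H_1 = Z.
  H_2: rank ker ∂_2 − rank ∂_3 = (5 − 5) − 0 = 0, and there is no ∂_3, so H_2 = 0.

H_0 ≅ Z,  H_1 ≅ Z,  H_2 = 0.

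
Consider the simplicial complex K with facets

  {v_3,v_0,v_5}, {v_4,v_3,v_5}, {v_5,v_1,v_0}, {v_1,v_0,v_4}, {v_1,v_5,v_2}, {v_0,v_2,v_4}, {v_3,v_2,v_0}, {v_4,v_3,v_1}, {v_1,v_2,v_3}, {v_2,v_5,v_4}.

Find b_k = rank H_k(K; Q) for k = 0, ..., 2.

b_0 = 1, b_1 = 0, b_2 = 0.

Fix the vertex order v_0 < v_1 < v_2 < v_3 < v_4 < v_5 and write every simplex with vertices in increasing order. Then dim K = 2 and the simplices of K are:

  0-simplices (6): [v_0], [v_1], [v_2], [v_3], [v_4], [v_5]
  1-simplices (15): (15 of them)
  2-simplices (10): [v_0,v_1,v_4], [v_0,v_1,v_5], [v_0,v_2,v_3], [v_0,v_2,v_4], [v_0,v_3,v_5], [v_1,v_2,v_3], [v_1,v_2,v_5], [v_1,v_3,v_4], [v_2,v_4,v_5], [v_3,v_4,v_5]

giving chain groups C_0 ≅ Z^6, C_1 ≅ Z^15, C_2 ≅ Z^10.

∂_1: C_1 → C_0 sends each edge [p,q] (with p < q) to q − p. For instance
  ∂[v_2,v_3] = [v_3] − [v_2].
This gives a 6×15 integer matrix of rank 5; reducing to Smith normal form yields diagonal entries (1,1,1,1,1).

Boundary ∂_2: C_2 → C_1 maps a triangle to the signed sum of its edges. For instance
  ∂[v_1,v_2,v_3] = [v_2,v_3] − [v_1,v_3] + [v_1,v_2],
  ∂[v_0,v_2,v_3] = [v_2,v_3] − [v_0,v_3] + [v_0,v_2].
The 15×10 boundary matrix has rank 10 and Smith normal form diag(1,1,1,1,1,1,1,1,1,2).

From H_k ≅ ker(∂_k) / im(∂_{k+1}) we obtain:

  H_0: rank C_0 − rank ∂_1 = 6 − 5 = 1, and the invariant factors of ∂_1 are all 1, so H_0 ≅ Z.
  H_1: rank ker ∂_1 − rank ∂_2 = (15 − 5) − 10 = 0, and ∂_2 has invariant factor 2 > 1, so H_1 ≅ Z/2Z.
  H_2: rank ker ∂_2 − rank ∂_3 = (10 − 10) − 0 = 0, and there is no ∂_3, so H_2 ≅ 0.

Hence the Betti numbers are b_0 = 1, b_1 = 0, b_2 = 0.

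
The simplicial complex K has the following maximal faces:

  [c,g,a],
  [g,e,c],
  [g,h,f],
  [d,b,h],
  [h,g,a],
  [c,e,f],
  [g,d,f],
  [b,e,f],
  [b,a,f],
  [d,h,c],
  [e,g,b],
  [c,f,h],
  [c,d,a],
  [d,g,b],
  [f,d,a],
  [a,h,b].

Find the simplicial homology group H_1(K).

Take the total order a < b < c < d < e < f < g < h on the vertex set. Then K (dimension 2) consists of the simplices:

  0-simplices (8): a, b, c, d, e, f, g, h
  1-simplices (24): ab, ac, ad, af, ag, ah, bd, be, bf, bg, bh, cd, ce, cf, cg, ch, df, dg, dh, ef, eg, fg, fh, gh
  2-simplices (16): abf, abh, acd, acg, adf, agh, bdg, bdh, bef, beg, cdh, cef, ceg, cfh, dfg, fgh

so the chain groups are C_0 ≅ Z^8, C_1 ≅ Z^24, C_2 ≅ Z^16.

∂_1: C_1 → C_0 is given by ∂[p,q] = [q] − [p]. For instance
  ∂df = f − d.
The resulting 8×24 matrix has rank 7, and its Smith normal form has invariant factors (1,1,1,1,1,1,1).

The boundary map ∂_2: C_2 → C_1 acts by ∂[p,q,r] = [q,r] − [p,r] + [p,q]. For instance
  ∂bdh = dh − bh + bd,
  ∂cdh = dh − ch + cd.
The 24×16 boundary matrix has rank 15 and Smith normal form diag(1,1,1,1,1,1,1,1,1,1,1,1,1,1,1).

Now H_k = ker ∂_k / im ∂_{k+1}, so:

  H_1: rank ker ∂_1 − rank ∂_2 = (24 − 7) − 15 = 2, and the invariant factors of ∂_2 are all 1, so H_1 = Z^2.

H_1 = Z^2.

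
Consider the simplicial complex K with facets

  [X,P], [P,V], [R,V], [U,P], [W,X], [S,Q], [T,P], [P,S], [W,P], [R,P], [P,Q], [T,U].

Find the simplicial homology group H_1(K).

H_1 ≅ Z^4.

We work with the vertex ordering P < Q < R < S < T < U < V < W < X. The simplices of K, each written with vertices in increasing order, are:

  0-simplices (9): P, Q, R, S, T, U, V, W, X
  1-simplices (12): PQ, PR, PS, PT, PU, PV, PW, PX, QS, RV, TU, WX

giving chain groups C_0 ≅ Z^9, C_1 ≅ Z^12.

The boundary map ∂_1: C_1 → C_0 maps an edge to its endpoints' difference, ∂[p,q] = q − p. For instance
  ∂PR = R − P.
The resulting 9×12 matrix has rank 8, and its Smith normal form has invariant factors (1,1,1,1,1,1,1,1).

Reading off H_k = ker ∂_k / im ∂_{k+1}:

  H_1: rank ker ∂_1 − rank ∂_2 = (12 − 8) − 0 = 4, and there is no ∂_2, so H_1 ≅ Z^4.

(K is a triangulation of a wedge of 4 circles.)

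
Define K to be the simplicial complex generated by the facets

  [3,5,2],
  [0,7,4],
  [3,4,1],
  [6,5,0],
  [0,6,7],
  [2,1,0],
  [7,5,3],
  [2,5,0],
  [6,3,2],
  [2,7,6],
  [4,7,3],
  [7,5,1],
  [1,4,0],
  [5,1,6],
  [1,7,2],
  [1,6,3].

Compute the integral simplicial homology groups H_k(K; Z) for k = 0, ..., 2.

H_0 = Z,  H_1 = Z^2,  H_2 = Z.

Fix the vertex order 0 < 1 < 2 < 3 < 4 < 5 < 6 < 7 and write every simplex with vertices in increasing order. Then dim K = 2 and the simplices of K are:

  0-simplices (8): [0], [1], [2], [3], [4], [5], [6], [7]
  1-simplices (24): (24 of them)
  2-simplices (16): [0,1,2], [0,1,4], [0,2,5], [0,4,7], [0,5,6], [0,6,7], [1,2,7], [1,3,4], [1,3,6], [1,5,6], [1,5,7], [2,3,5], [2,3,6], [2,6,7], [3,4,7], [3,5,7]

giving chain groups C_0 ≅ Z^8, C_1 ≅ Z^24, C_2 ≅ Z^16.

∂_1: C_1 → C_0 maps an edge to its endpoints' difference, ∂[p,q] = q − p. For instance
  ∂[0,4] = [4] − [0].
The resulting 8×24 matrix has rank 7, and its Smith normal form has invariant factors (1,1,1,1,1,1,1).

Boundary ∂_2: C_2 → C_1 maps a triangle to the signed sum of its edges. For instance
  ∂[3,5,7] = [5,7] − [3,7] + [3,5],
  ∂[1,5,7] = [5,7] − [1,7] + [1,5].
As a 24×16 matrix over Z this has rank 15, with invariant factors (1,1,1,1,1,1,1,1,1,1,1,1,1,1,1).

Computing H_k = (kernel of ∂_k) / (image of ∂_{k+1}):

  H_0: rank C_0 − rank ∂_1 = 8 − 7 = 1, and the invariant factors of ∂_1 are all 1, so H_0 ≅ Z.
  H_1: rank ker ∂_1 − rank ∂_2 = (24 − 7) − 15 = 2, and the invariant factors of ∂_2 are all 1, so H_1 ≅ Z^2.
  H_2: rank ker ∂_2 − rank ∂_3 = (16 − 15) − 0 = 1, and there is no ∂_3, so H_2 ≅ Z.

(K is a triangulation of the torus T^2.)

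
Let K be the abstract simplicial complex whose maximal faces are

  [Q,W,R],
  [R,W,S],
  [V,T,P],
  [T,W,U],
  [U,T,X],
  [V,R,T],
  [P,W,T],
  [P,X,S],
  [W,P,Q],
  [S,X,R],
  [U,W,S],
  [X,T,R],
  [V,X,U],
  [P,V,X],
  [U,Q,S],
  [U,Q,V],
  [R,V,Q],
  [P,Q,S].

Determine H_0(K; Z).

H_0 ≅ Z.

Fix the vertex order P < Q < R < S < T < U < V < W < X and write every simplex with vertices in increasing order. Then dim K = 2 and the simplices of K are:

  0-simplices (9): P, Q, R, S, T, U, V, W, X
  1-simplices (27): PQ, PS, PT, PV, PW, PX, QR, QS, QU, QV, QW, RS, RT, RV, RW, RX, SU, SW, SX, TU, TV, TW, TX, UV, UW, UX, VX
  2-simplices (18): PQS, PQW, PSX, PTV, PTW, PVX, QRV, QRW, QSU, QUV, RSW, RSX, RTV, RTX, SUW, TUW, TUX, UVX

giving chain groups C_0 ≅ Z^9, C_1 ≅ Z^27, C_2 ≅ Z^18.

The boundary map ∂_1: C_1 → C_0 is given by ∂[p,q] = [q] − [p].
The resulting 9×27 matrix has rank 8, and its Smith normal form has invariant factors (1,1,1,1,1,1,1,1).

Boundary ∂_2: C_2 → C_1 acts by ∂[p,q,r] = [q,r] − [p,r] + [p,q]. For instance
  ∂RSW = SW − RW + RS,
  ∂QSU = SU − QU + QS.
The resulting 27×18 matrix has rank 18, and its Smith normal form has invariant factors (1,1,1,1,1,1,1,1,1,1,1,1,1,1,1,1,1,2).

Now H_k = ker ∂_k / im ∂_{k+1}, so:

  H_0: rank C_0 − rank ∂_1 = 9 − 8 = 1, and the invariant factors of ∂_1 are all 1, so H_0 ≅ Z.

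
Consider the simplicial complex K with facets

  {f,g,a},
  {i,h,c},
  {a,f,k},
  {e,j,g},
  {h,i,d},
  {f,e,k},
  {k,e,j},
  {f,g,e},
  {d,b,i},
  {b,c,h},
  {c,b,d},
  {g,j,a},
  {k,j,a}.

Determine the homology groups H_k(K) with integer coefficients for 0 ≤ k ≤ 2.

H_0 ≅ Z^2,  H_1 ≅ Z,  H_2 ≅ Z.

Take the total order a < b < c < d < e < f < g < h < i < j < k on the vertex set. Then K (dimension 2) consists of the simplices:

  0-simplices (11): a, b, c, d, e, f, g, h, i, j, k
  1-simplices (22): af, ag, aj, ak, bc, bd, bh, bi, cd, ch, ci, dh, di, ef, eg, ej, ek, fg, fk, gj, hi, jk
  2-simplices (13): afg, afk, agj, ajk, bcd, bch, bdi, chi, dhi, efg, efk, egj, ejk

Hence C_0 ≅ Z^11, C_1 ≅ Z^22, C_2 ≅ Z^13.

Boundary ∂_1: C_1 → C_0 maps an edge to its endpoints' difference, ∂[p,q] = q − p. For instance
  ∂fg = g − f.
This gives a 11×22 integer matrix of rank 9; reducing to Smith normal form yields diagonal entries (1,1,1,1,1,1,1,1,1).

The boundary map ∂_2: C_2 → C_1 acts by ∂[p,q,r] = [q,r] − [p,r] + [p,q]. For instance
  ∂bch = ch − bh + bc,
  ∂afg = fg − ag + af.
As a 22×13 matrix over Z this has rank 12, with invariant factors (1,1,1,1,1,1,1,1,1,1,1,1).

From H_k ≅ ker(∂_k) / im(∂_{k+1}) we obtain:

  H_0: rank C_0 − rank ∂_1 = 11 − 9 = 2, and the invariant factors of ∂_1 are all 1, so H_0 = Z^2.
  H_1: rank ker ∂_1 − rank ∂_2 = (22 − 9) − 12 = 1, and the invariant factors of ∂_2 are all 1, so H_1 = Z.
  H_2: rank ker ∂_2 − rank ∂_3 = (13 − 12) − 0 = 1, and there is no ∂_3, so H_2 = Z.

As a check, the Euler characteristic is 11 − 22 + 13 = 2, which agrees with 2 − 1 + 1 = 2.
(K is a triangulation of the disjoint union of the Möbius band and the 2-sphere S^2.)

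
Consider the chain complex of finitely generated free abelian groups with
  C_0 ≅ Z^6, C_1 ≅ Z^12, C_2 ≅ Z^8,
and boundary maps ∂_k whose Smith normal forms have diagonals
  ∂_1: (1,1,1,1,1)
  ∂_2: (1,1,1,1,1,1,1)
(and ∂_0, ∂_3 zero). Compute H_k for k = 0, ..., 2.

H_0: b_0 = 6 − 0 − 5 = 1; torsion from ∂_1 factors > 1: none. So H_0 = Z.
H_1: b_1 = 12 − 5 − 7 = 0; torsion from ∂_2 factors > 1: none. So H_1 = 0.
H_2: b_2 = 8 − 7 − 0 = 1; torsion from ∂_3 factors > 1: none. So H_2 = Z.

H_0 = Z,  H_1 = 0,  H_2 = Z.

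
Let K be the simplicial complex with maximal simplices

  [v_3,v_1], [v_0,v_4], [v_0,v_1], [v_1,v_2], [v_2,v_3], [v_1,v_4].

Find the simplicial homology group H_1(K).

H_1 ≅ Z^2.

Fix the vertex order v_0 < v_1 < v_2 < v_3 < v_4 and write every simplex with vertices in increasing order. Then dim K = 1 and the simplices of K are:

  0-simplices (5): [v_0], [v_1], [v_2], [v_3], [v_4]
  1-simplices (6): [v_0,v_1], [v_0,v_4], [v_1,v_2], [v_1,v_3], [v_1,v_4], [v_2,v_3]

so the chain groups are C_0 ≅ Z^5, C_1 ≅ Z^6.

The boundary map ∂_1: C_1 → C_0 is given by ∂[p,q] = [q] − [p].
The resulting 5×6 matrix has rank 4, and its Smith normal form has invariant factors (1,1,1,1).

Reading off H_k = ker ∂_k / im ∂_{k+1}:

  H_1: rank ker ∂_1 − rank ∂_2 = (6 − 4) − 0 = 2, and there is no ∂_2, so H_1 ≅ Z^2.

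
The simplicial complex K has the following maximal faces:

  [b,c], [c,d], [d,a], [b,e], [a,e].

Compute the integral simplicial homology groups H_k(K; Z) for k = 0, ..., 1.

Fix the vertex order a < b < c < d < e and write every simplex with vertices in increasing order. Then dim K = 1 and the simplices of K are:

  0-simplices (5): a, b, c, d, e
  1-simplices (5): ad, ae, bc, be, cd

Hence C_0 ≅ Z^5, C_1 ≅ Z^5.

∂_1: C_1 → C_0 maps an edge to its endpoints' difference, ∂[p,q] = q − p. For instance
  ∂ad = d − a.
The 5×5 boundary matrix has rank 4 and Smith normal form diag(1,1,1,1).

Now H_k = ker ∂_k / im ∂_{k+1}, so:

  H_0: rank C_0 − rank ∂_1 = 5 − 4 = 1, and the invariant factors of ∂_1 are all 1, so H_0 ≅ Z.
  H_1: rank ker ∂_1 − rank ∂_2 = (5 − 4) − 0 = 1, and there is no ∂_2, so H_1 ≅ Z.

H_0 = Z,  H_1 = Z.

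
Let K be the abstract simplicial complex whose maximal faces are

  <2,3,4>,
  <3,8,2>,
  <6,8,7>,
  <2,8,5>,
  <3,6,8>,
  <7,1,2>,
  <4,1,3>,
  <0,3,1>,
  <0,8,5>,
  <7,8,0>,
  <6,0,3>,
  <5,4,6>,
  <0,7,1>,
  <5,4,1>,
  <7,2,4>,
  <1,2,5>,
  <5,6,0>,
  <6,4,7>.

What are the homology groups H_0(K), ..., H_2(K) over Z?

H_0 = Z,  H_1 = Z × Z/2,  H_2 = 0.

We work with the vertex ordering 0 < 1 < 2 < 3 < 4 < 5 < 6 < 7 < 8. The simplices of K, each written with vertices in increasing order, are:

  0-simplices (9): [0], [1], [2], [3], [4], [5], [6], [7], [8]
  1-simplices (27): (27 of them)
  2-simplices (18): [0,1,3], [0,1,7], [0,3,6], [0,5,6], [0,5,8], [0,7,8], [1,2,5], [1,2,7], [1,3,4], [1,4,5], [2,3,4], [2,3,8], [2,4,7], [2,5,8], [3,6,8], [4,5,6], [4,6,7], [6,7,8]

giving chain groups C_0 ≅ Z^9, C_1 ≅ Z^27, C_2 ≅ Z^18.

The boundary map ∂_1: C_1 → C_0 is given by ∂[p,q] = [q] − [p].
This gives a 9×27 integer matrix of rank 8; reducing to Smith normal form yields diagonal entries (1,1,1,1,1,1,1,1).

∂_2: C_2 → C_1 acts by ∂[p,q,r] = [q,r] − [p,r] + [p,q]. For instance
  ∂[0,1,3] = [1,3] − [0,3] + [0,1],
  ∂[2,3,8] = [3,8] − [2,8] + [2,3].
As a 27×18 matrix over Z this has rank 18, with invariant factors (1,1,1,1,1,1,1,1,1,1,1,1,1,1,1,1,1,2).

Now H_k = ker ∂_k / im ∂_{k+1}, so:

  H_0: rank C_0 − rank ∂_1 = 9 − 8 = 1, and the invariant factors of ∂_1 are all 1, so H_0 = Z.
  H_1: rank ker ∂_1 − rank ∂_2 = (27 − 8) − 18 = 1, and ∂_2 has invariant factor 2 > 1, so H_1 = Z × Z/2.
  H_2: rank ker ∂_2 − rank ∂_3 = (18 − 18) − 0 = 0, and there is no ∂_3, so H_2 = 0.

(K is a triangulation of the Klein bottle.)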